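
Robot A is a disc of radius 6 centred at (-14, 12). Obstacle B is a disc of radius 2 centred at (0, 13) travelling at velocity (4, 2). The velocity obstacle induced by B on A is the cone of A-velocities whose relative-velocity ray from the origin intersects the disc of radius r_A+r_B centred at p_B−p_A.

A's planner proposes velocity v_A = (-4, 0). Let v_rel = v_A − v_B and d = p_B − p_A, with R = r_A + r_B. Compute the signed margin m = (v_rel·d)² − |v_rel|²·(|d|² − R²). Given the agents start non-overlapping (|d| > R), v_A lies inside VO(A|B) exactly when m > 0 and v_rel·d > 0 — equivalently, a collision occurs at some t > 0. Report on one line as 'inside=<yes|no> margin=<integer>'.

d = (14, 1),  |d|² = 197;  R = 6+2 = 8,  c = 197−8² = 133
v_rel = (-8, -2),  |v_rel|² = 68;  v_rel·d = (-8)·(14) + (-2)·(1) = -114
68·t² + 228·t + 133 = 0  ⇒  m = (-114)² − 68·133 = 3952
m = 3952 > 0,  v_rel·d = -114 < 0  ⇒  outside

inside=no margin=3952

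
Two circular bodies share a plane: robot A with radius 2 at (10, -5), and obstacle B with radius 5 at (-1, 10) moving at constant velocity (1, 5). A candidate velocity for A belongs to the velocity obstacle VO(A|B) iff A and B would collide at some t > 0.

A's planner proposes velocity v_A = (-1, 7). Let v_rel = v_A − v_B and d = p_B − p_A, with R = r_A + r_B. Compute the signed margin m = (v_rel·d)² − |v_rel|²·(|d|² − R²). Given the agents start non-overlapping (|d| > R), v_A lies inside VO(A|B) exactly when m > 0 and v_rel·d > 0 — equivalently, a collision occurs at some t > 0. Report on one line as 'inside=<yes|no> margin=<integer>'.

d = (-11, 15),  |d|² = 346;  R = 2+5 = 7,  c = 346−7² = 297
v_rel = (-2, 2),  |v_rel|² = 8;  v_rel·d = (-2)·(-11) + (2)·(15) = 52
8·t² − 104·t + 297 = 0  ⇒  m = 52² − 8·297 = 328
m = 328 > 0,  v_rel·d = 52 > 0  ⇒  inside

inside=yes margin=328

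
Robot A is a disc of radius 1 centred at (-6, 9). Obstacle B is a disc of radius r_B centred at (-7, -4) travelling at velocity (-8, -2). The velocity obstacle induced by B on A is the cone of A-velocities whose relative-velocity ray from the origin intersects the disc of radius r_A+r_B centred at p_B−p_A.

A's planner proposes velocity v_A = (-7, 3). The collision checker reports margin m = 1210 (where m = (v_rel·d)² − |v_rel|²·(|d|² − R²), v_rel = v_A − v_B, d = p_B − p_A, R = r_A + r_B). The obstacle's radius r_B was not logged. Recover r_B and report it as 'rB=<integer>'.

m = 1210
d = (-1, -13);  v_rel = (1, 5),  |v_rel|² = 26
v_rel×d = (1)·(-13) − (5)·(-1) = -8
since m = R²·26 − (-8)²:  R² = (64 + 1210) / 26 = 49
R = √49 = 7  ⇒  r_B = 7 − 1 = 6

rB=6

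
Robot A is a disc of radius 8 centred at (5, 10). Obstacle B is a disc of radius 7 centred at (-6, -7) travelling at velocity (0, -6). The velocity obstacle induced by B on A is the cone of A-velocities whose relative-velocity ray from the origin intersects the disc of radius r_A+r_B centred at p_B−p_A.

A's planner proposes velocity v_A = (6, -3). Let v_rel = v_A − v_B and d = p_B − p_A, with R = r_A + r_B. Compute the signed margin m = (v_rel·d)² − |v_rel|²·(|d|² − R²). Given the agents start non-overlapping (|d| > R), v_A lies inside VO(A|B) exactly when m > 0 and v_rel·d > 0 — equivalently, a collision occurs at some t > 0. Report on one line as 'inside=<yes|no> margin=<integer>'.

d = (-11, -17),  |d|² = 410;  R = 8+7 = 15,  c = 410−15² = 185
v_rel = (6, 3),  |v_rel|² = 45;  v_rel·d = (6)·(-11) + (3)·(-17) = -117
45·t² + 234·t + 185 = 0  ⇒  m = (-117)² − 45·185 = 5364
m = 5364 > 0,  v_rel·d = -117 < 0  ⇒  outside

inside=no margin=5364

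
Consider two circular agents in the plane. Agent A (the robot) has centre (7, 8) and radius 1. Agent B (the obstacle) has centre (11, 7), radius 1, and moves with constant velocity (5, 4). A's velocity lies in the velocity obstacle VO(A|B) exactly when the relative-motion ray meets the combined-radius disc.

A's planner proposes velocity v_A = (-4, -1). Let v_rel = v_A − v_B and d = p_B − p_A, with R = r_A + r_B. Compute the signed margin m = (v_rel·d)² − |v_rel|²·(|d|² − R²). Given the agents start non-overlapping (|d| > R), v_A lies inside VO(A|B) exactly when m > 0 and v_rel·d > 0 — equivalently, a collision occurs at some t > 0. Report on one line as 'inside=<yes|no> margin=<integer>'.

d = (4, -1),  |d|² = 17;  R = 1+1 = 2,  c = 17−2² = 13
v_rel = (-9, -5),  |v_rel|² = 106;  v_rel·d = (-9)·(4) + (-5)·(-1) = -31
106·t² + 62·t + 13 = 0  ⇒  m = (-31)² − 106·13 = -417
m = -417 < 0,  v_rel·d = -31 < 0  ⇒  outside

inside=no margin=-417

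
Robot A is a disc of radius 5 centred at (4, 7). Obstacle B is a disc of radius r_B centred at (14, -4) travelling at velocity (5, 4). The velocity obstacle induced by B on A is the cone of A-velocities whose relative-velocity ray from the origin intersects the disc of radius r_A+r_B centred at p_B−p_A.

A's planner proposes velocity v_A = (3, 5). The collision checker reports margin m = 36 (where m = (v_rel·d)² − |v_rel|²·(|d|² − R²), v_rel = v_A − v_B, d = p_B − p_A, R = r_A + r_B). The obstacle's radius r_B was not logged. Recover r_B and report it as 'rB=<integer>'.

m = 36
d = (10, -11);  v_rel = (-2, 1),  |v_rel|² = 5
v_rel×d = (-2)·(-11) − (1)·(10) = 12
since m = R²·5 − 12²:  R² = (144 + 36) / 5 = 36
R = √36 = 6  ⇒  r_B = 6 − 5 = 1

rB=1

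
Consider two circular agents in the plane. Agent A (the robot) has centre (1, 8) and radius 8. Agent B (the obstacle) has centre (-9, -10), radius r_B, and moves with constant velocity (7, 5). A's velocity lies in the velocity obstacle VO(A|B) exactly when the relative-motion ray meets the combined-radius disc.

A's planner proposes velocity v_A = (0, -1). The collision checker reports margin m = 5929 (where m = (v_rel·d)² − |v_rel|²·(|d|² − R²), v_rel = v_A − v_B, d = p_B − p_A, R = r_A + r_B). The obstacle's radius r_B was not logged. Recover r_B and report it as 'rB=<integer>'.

m = 5929
d = (-10, -18);  v_rel = (-7, -6),  |v_rel|² = 85
v_rel×d = (-7)·(-18) − (-6)·(-10) = 66
since m = R²·85 − 66²:  R² = (4356 + 5929) / 85 = 121
R = √121 = 11  ⇒  r_B = 11 − 8 = 3

rB=3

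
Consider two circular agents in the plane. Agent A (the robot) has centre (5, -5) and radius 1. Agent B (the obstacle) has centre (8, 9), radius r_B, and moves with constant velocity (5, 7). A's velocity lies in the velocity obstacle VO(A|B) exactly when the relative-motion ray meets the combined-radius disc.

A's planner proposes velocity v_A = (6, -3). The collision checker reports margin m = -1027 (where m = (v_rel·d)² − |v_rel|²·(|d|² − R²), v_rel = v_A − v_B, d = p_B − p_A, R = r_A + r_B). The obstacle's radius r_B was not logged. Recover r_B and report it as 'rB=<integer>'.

m = -1027
d = (3, 14);  v_rel = (1, -10),  |v_rel|² = 101
v_rel×d = (1)·(14) − (-10)·(3) = 44
since m = R²·101 − 44²:  R² = (1936 + -1027) / 101 = 9
R = √9 = 3  ⇒  r_B = 3 − 1 = 2

rB=2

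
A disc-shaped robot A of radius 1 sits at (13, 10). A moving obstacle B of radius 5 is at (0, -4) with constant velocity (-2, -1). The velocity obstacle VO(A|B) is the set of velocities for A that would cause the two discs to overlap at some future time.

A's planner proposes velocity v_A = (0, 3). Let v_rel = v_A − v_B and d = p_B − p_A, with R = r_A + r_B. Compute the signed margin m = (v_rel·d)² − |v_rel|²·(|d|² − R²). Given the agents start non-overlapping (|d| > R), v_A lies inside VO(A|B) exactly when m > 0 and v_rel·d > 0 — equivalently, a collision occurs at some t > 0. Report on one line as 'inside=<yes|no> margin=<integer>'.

d = (-13, -14),  |d|² = 365;  R = 1+5 = 6,  c = 365−6² = 329
v_rel = (2, 4),  |v_rel|² = 20;  v_rel·d = (2)·(-13) + (4)·(-14) = -82
20·t² + 164·t + 329 = 0  ⇒  m = (-82)² − 20·329 = 144
m = 144 > 0,  v_rel·d = -82 < 0  ⇒  outside

inside=no margin=144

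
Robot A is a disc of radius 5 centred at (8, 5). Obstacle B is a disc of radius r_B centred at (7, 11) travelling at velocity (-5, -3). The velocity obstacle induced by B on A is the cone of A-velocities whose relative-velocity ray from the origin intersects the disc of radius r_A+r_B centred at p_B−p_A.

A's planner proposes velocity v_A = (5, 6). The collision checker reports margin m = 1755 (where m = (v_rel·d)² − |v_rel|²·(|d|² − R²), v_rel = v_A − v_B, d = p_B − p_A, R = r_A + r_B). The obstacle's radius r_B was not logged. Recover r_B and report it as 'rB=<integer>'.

m = 1755
d = (-1, 6);  v_rel = (10, 9),  |v_rel|² = 181
v_rel×d = (10)·(6) − (9)·(-1) = 69
since m = R²·181 − 69²:  R² = (4761 + 1755) / 181 = 36
R = √36 = 6  ⇒  r_B = 6 − 5 = 1

rB=1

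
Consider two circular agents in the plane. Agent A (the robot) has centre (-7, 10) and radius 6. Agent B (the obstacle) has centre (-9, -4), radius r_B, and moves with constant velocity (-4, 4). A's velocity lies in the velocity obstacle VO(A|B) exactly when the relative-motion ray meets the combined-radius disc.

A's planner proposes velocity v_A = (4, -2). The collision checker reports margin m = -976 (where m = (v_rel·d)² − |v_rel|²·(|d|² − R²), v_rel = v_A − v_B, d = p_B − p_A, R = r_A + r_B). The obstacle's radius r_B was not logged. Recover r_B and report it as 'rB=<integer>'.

m = -976
d = (-2, -14);  v_rel = (8, -6),  |v_rel|² = 100
v_rel×d = (8)·(-14) − (-6)·(-2) = -124
since m = R²·100 − (-124)²:  R² = (15376 + -976) / 100 = 144
R = √144 = 12  ⇒  r_B = 12 − 6 = 6

rB=6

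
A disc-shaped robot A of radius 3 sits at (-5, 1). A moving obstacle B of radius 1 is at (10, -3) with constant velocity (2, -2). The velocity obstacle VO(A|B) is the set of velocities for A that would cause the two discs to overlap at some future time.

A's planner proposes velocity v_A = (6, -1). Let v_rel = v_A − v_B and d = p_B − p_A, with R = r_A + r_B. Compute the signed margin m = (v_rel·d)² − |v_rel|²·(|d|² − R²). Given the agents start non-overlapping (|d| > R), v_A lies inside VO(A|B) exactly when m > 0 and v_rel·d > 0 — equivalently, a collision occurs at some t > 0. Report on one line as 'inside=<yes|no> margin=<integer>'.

d = (15, -4),  |d|² = 241;  R = 3+1 = 4,  c = 241−4² = 225
v_rel = (4, 1),  |v_rel|² = 17;  v_rel·d = (4)·(15) + (1)·(-4) = 56
17·t² − 112·t + 225 = 0  ⇒  m = 56² − 17·225 = -689
m = -689 < 0,  v_rel·d = 56 > 0  ⇒  outside

inside=no margin=-689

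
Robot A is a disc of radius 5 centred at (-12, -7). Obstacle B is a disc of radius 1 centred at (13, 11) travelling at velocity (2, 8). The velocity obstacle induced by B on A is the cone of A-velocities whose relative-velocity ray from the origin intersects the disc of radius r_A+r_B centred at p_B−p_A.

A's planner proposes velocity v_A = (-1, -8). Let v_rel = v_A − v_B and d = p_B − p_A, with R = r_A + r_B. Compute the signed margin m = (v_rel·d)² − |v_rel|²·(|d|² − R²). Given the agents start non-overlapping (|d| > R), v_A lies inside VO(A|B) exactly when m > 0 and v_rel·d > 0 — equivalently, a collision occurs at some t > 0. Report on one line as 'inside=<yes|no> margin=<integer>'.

d = (25, 18),  |d|² = 949;  R = 5+1 = 6,  c = 949−6² = 913
v_rel = (-3, -16),  |v_rel|² = 265;  v_rel·d = (-3)·(25) + (-16)·(18) = -363
265·t² + 726·t + 913 = 0  ⇒  m = (-363)² − 265·913 = -110176
m = -110176 < 0,  v_rel·d = -363 < 0  ⇒  outside

inside=no margin=-110176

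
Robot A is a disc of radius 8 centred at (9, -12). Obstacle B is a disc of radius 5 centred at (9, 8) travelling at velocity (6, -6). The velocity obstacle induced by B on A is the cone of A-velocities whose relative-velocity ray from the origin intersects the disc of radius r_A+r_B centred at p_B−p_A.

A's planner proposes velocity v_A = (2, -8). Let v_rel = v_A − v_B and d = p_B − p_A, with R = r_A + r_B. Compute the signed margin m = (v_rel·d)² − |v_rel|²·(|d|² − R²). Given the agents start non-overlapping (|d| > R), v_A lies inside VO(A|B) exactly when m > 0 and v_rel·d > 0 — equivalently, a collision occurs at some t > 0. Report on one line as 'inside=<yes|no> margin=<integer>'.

d = (0, 20),  |d|² = 400;  R = 8+5 = 13,  c = 400−13² = 231
v_rel = (-4, -2),  |v_rel|² = 20;  v_rel·d = (-4)·(0) + (-2)·(20) = -40
20·t² + 80·t + 231 = 0  ⇒  m = (-40)² − 20·231 = -3020
m = -3020 < 0,  v_rel·d = -40 < 0  ⇒  outside

inside=no margin=-3020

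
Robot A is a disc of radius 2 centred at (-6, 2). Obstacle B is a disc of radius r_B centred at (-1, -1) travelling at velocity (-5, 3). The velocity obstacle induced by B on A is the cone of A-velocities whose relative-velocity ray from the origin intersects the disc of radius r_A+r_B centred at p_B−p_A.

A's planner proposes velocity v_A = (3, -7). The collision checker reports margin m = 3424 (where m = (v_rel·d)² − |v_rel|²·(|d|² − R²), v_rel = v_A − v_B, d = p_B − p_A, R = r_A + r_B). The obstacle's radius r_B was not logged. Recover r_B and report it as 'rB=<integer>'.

m = 3424
d = (5, -3);  v_rel = (8, -10),  |v_rel|² = 164
v_rel×d = (8)·(-3) − (-10)·(5) = 26
since m = R²·164 − 26²:  R² = (676 + 3424) / 164 = 25
R = √25 = 5  ⇒  r_B = 5 − 2 = 3

rB=3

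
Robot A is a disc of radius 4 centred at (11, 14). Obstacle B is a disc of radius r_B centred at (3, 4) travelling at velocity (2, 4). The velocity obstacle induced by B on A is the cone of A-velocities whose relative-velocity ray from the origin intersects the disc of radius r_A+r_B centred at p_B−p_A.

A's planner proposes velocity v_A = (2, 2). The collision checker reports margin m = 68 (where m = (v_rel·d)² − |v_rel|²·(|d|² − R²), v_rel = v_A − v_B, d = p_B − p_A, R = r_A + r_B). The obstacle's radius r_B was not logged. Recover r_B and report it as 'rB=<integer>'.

m = 68
d = (-8, -10);  v_rel = (0, -2),  |v_rel|² = 4
v_rel×d = (0)·(-10) − (-2)·(-8) = -16
since m = R²·4 − (-16)²:  R² = (256 + 68) / 4 = 81
R = √81 = 9  ⇒  r_B = 9 − 4 = 5

rB=5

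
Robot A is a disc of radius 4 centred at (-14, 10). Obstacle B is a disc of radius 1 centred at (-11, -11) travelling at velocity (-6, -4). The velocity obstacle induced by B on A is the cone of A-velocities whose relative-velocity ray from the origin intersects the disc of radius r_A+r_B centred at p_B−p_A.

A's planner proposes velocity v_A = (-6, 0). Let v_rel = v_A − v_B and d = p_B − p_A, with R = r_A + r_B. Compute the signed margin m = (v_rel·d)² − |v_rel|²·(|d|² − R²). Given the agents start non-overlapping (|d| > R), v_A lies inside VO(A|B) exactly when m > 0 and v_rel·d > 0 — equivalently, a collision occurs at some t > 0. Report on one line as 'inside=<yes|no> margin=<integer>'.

d = (3, -21),  |d|² = 450;  R = 4+1 = 5,  c = 450−5² = 425
v_rel = (0, 4),  |v_rel|² = 16;  v_rel·d = (0)·(3) + (4)·(-21) = -84
16·t² + 168·t + 425 = 0  ⇒  m = (-84)² − 16·425 = 256
m = 256 > 0,  v_rel·d = -84 < 0  ⇒  outside

inside=no margin=256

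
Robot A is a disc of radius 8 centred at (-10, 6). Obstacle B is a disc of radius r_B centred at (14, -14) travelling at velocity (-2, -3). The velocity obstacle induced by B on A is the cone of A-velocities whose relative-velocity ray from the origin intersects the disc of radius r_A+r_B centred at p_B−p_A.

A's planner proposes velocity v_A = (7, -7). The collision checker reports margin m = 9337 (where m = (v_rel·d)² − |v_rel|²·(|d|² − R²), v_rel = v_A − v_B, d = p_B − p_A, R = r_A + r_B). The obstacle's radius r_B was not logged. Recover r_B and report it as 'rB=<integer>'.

m = 9337
d = (24, -20);  v_rel = (9, -4),  |v_rel|² = 97
v_rel×d = (9)·(-20) − (-4)·(24) = -84
since m = R²·97 − (-84)²:  R² = (7056 + 9337) / 97 = 169
R = √169 = 13  ⇒  r_B = 13 − 8 = 5

rB=5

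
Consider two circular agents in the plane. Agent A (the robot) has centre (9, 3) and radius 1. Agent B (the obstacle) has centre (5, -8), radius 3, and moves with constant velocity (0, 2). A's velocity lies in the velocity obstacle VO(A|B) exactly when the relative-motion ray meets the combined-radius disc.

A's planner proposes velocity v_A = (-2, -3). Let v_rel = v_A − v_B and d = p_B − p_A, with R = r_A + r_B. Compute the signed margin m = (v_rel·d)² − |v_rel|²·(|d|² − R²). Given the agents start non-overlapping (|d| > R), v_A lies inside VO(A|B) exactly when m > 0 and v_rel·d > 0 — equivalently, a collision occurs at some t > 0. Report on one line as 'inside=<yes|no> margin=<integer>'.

d = (-4, -11),  |d|² = 137;  R = 1+3 = 4,  c = 137−4² = 121
v_rel = (-2, -5),  |v_rel|² = 29;  v_rel·d = (-2)·(-4) + (-5)·(-11) = 63
29·t² − 126·t + 121 = 0  ⇒  m = 63² − 29·121 = 460
m = 460 > 0,  v_rel·d = 63 > 0  ⇒  inside

inside=yes margin=460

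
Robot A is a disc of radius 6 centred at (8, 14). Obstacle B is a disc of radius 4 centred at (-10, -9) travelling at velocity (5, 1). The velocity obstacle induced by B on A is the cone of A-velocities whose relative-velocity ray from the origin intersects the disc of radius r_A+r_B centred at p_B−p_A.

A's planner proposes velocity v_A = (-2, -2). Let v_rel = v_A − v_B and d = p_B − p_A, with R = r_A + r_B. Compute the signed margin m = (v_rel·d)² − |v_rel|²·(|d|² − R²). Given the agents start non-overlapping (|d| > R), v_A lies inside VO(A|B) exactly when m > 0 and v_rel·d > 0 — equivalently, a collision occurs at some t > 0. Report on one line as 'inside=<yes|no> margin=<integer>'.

d = (-18, -23),  |d|² = 853;  R = 6+4 = 10,  c = 853−10² = 753
v_rel = (-7, -3),  |v_rel|² = 58;  v_rel·d = (-7)·(-18) + (-3)·(-23) = 195
58·t² − 390·t + 753 = 0  ⇒  m = 195² − 58·753 = -5649
m = -5649 < 0,  v_rel·d = 195 > 0  ⇒  outside

inside=no margin=-5649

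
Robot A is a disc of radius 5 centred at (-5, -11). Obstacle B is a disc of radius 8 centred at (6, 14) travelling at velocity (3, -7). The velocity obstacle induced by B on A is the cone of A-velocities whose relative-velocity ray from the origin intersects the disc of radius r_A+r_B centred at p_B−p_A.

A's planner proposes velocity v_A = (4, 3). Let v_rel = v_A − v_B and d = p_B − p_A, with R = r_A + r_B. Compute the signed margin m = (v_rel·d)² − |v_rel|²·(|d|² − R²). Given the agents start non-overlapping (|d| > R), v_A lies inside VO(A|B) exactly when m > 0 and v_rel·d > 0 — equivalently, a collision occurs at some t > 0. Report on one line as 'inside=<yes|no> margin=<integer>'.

d = (11, 25),  |d|² = 746;  R = 5+8 = 13,  c = 746−13² = 577
v_rel = (1, 10),  |v_rel|² = 101;  v_rel·d = (1)·(11) + (10)·(25) = 261
101·t² − 522·t + 577 = 0  ⇒  m = 261² − 101·577 = 9844
m = 9844 > 0,  v_rel·d = 261 > 0  ⇒  inside

inside=yes margin=9844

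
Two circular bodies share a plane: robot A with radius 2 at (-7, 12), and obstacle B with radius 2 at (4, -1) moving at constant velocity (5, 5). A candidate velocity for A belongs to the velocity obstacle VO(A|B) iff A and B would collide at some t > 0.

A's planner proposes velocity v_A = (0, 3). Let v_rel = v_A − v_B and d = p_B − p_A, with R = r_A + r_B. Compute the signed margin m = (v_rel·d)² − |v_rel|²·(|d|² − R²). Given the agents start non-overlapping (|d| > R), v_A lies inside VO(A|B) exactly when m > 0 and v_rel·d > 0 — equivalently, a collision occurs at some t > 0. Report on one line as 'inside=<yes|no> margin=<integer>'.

d = (11, -13),  |d|² = 290;  R = 2+2 = 4,  c = 290−4² = 274
v_rel = (-5, -2),  |v_rel|² = 29;  v_rel·d = (-5)·(11) + (-2)·(-13) = -29
29·t² + 58·t + 274 = 0  ⇒  m = (-29)² − 29·274 = -7105
m = -7105 < 0,  v_rel·d = -29 < 0  ⇒  outside

inside=no margin=-7105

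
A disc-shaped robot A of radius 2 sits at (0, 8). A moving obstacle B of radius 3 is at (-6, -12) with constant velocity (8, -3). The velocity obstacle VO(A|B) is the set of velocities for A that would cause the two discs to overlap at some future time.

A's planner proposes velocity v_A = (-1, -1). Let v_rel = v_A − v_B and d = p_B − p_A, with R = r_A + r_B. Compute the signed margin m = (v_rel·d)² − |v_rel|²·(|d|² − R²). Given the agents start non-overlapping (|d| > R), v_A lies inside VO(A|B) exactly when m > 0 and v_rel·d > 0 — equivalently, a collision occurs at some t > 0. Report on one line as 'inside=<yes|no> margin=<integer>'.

d = (-6, -20),  |d|² = 436;  R = 2+3 = 5,  c = 436−5² = 411
v_rel = (-9, 2),  |v_rel|² = 85;  v_rel·d = (-9)·(-6) + (2)·(-20) = 14
85·t² − 28·t + 411 = 0  ⇒  m = 14² − 85·411 = -34739
m = -34739 < 0,  v_rel·d = 14 > 0  ⇒  outside

inside=no margin=-34739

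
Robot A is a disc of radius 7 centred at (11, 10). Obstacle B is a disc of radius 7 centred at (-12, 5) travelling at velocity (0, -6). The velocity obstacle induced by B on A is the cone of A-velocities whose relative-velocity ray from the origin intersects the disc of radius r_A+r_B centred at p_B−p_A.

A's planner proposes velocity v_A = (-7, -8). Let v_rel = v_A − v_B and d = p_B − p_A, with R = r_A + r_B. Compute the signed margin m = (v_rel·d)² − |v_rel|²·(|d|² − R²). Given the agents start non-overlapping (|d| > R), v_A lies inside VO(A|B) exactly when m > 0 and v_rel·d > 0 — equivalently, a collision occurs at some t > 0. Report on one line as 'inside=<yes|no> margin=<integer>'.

d = (-23, -5),  |d|² = 554;  R = 7+7 = 14,  c = 554−14² = 358
v_rel = (-7, -2),  |v_rel|² = 53;  v_rel·d = (-7)·(-23) + (-2)·(-5) = 171
53·t² − 342·t + 358 = 0  ⇒  m = 171² − 53·358 = 10267
m = 10267 > 0,  v_rel·d = 171 > 0  ⇒  inside

inside=yes margin=10267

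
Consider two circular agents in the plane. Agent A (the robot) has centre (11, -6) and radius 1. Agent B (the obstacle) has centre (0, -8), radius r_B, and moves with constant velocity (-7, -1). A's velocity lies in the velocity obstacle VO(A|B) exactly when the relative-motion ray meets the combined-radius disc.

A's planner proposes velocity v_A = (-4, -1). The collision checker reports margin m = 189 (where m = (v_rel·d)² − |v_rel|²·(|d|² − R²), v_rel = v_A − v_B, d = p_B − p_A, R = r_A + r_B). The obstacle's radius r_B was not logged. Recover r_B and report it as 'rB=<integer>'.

m = 189
d = (-11, -2);  v_rel = (3, 0),  |v_rel|² = 9
v_rel×d = (3)·(-2) − (0)·(-11) = -6
since m = R²·9 − (-6)²:  R² = (36 + 189) / 9 = 25
R = √25 = 5  ⇒  r_B = 5 − 1 = 4

rB=4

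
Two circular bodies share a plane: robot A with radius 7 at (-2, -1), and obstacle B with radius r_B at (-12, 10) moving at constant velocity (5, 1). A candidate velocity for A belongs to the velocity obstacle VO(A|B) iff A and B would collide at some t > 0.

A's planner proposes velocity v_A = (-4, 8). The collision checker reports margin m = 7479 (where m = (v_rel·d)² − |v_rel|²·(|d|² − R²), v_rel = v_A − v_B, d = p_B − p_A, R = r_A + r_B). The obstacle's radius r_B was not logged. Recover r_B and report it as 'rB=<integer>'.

m = 7479
d = (-10, 11);  v_rel = (-9, 7),  |v_rel|² = 130
v_rel×d = (-9)·(11) − (7)·(-10) = -29
since m = R²·130 − (-29)²:  R² = (841 + 7479) / 130 = 64
R = √64 = 8  ⇒  r_B = 8 − 7 = 1

rB=1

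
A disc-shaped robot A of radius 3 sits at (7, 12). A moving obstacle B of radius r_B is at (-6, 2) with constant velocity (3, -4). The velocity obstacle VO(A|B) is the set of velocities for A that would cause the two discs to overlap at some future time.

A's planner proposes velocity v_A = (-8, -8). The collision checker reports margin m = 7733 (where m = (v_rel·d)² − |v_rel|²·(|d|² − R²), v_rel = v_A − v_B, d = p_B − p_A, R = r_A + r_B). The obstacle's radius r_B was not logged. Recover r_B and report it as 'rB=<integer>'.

m = 7733
d = (-13, -10);  v_rel = (-11, -4),  |v_rel|² = 137
v_rel×d = (-11)·(-10) − (-4)·(-13) = 58
since m = R²·137 − 58²:  R² = (3364 + 7733) / 137 = 81
R = √81 = 9  ⇒  r_B = 9 − 3 = 6

rB=6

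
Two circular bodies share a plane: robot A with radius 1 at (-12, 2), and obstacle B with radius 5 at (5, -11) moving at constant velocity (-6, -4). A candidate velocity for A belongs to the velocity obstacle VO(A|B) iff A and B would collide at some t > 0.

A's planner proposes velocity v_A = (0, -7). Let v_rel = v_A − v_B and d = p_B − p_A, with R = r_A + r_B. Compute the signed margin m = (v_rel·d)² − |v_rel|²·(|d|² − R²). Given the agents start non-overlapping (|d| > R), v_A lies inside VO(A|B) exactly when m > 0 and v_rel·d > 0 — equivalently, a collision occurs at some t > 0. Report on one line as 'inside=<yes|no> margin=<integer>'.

d = (17, -13),  |d|² = 458;  R = 1+5 = 6,  c = 458−6² = 422
v_rel = (6, -3),  |v_rel|² = 45;  v_rel·d = (6)·(17) + (-3)·(-13) = 141
45·t² − 282·t + 422 = 0  ⇒  m = 141² − 45·422 = 891
m = 891 > 0,  v_rel·d = 141 > 0  ⇒  inside

inside=yes margin=891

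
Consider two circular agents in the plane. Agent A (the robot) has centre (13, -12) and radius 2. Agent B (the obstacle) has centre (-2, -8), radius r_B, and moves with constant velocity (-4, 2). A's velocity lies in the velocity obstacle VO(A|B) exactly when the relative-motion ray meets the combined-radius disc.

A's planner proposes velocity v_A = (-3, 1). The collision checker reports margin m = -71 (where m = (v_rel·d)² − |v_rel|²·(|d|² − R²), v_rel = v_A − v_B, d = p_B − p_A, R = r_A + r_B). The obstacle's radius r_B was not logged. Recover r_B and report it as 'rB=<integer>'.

m = -71
d = (-15, 4);  v_rel = (1, -1),  |v_rel|² = 2
v_rel×d = (1)·(4) − (-1)·(-15) = -11
since m = R²·2 − (-11)²:  R² = (121 + -71) / 2 = 25
R = √25 = 5  ⇒  r_B = 5 − 2 = 3

rB=3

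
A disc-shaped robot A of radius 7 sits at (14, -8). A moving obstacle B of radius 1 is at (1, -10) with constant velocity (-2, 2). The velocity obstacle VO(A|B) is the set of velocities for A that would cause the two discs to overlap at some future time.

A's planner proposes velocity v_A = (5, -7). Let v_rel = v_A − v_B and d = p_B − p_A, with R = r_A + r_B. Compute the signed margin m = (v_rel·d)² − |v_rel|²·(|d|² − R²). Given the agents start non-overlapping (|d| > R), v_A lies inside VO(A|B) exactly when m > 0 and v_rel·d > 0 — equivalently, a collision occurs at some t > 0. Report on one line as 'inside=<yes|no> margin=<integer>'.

d = (-13, -2),  |d|² = 173;  R = 7+1 = 8,  c = 173−8² = 109
v_rel = (7, -9),  |v_rel|² = 130;  v_rel·d = (7)·(-13) + (-9)·(-2) = -73
130·t² + 146·t + 109 = 0  ⇒  m = (-73)² − 130·109 = -8841
m = -8841 < 0,  v_rel·d = -73 < 0  ⇒  outside

inside=no margin=-8841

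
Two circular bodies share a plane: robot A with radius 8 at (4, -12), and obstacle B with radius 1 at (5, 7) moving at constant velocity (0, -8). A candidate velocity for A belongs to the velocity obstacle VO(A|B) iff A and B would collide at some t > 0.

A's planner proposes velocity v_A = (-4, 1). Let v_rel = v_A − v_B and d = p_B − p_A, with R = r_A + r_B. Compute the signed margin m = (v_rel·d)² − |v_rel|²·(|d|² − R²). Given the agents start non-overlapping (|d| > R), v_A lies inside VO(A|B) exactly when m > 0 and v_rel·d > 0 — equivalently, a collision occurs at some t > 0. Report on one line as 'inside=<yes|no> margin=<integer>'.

d = (1, 19),  |d|² = 362;  R = 8+1 = 9,  c = 362−9² = 281
v_rel = (-4, 9),  |v_rel|² = 97;  v_rel·d = (-4)·(1) + (9)·(19) = 167
97·t² − 334·t + 281 = 0  ⇒  m = 167² − 97·281 = 632
m = 632 > 0,  v_rel·d = 167 > 0  ⇒  inside

inside=yes margin=632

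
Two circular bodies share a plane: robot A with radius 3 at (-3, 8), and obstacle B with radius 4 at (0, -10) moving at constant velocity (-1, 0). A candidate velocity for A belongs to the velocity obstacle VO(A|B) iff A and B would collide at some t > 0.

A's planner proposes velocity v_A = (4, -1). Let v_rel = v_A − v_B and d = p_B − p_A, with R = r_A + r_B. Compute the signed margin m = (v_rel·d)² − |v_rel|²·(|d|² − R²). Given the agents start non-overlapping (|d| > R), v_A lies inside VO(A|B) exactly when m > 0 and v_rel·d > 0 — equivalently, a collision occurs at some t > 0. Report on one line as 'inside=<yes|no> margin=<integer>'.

d = (3, -18),  |d|² = 333;  R = 3+4 = 7,  c = 333−7² = 284
v_rel = (5, -1),  |v_rel|² = 26;  v_rel·d = (5)·(3) + (-1)·(-18) = 33
26·t² − 66·t + 284 = 0  ⇒  m = 33² − 26·284 = -6295
m = -6295 < 0,  v_rel·d = 33 > 0  ⇒  outside

inside=no margin=-6295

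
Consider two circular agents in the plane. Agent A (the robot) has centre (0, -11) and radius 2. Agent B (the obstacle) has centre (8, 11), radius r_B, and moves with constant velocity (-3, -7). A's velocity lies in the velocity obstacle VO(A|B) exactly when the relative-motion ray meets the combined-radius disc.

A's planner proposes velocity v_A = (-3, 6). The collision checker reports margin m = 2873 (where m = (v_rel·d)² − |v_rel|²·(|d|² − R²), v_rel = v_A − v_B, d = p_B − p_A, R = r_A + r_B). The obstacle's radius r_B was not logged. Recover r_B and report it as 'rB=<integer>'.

m = 2873
d = (8, 22);  v_rel = (0, 13),  |v_rel|² = 169
v_rel×d = (0)·(22) − (13)·(8) = -104
since m = R²·169 − (-104)²:  R² = (10816 + 2873) / 169 = 81
R = √81 = 9  ⇒  r_B = 9 − 2 = 7

rB=7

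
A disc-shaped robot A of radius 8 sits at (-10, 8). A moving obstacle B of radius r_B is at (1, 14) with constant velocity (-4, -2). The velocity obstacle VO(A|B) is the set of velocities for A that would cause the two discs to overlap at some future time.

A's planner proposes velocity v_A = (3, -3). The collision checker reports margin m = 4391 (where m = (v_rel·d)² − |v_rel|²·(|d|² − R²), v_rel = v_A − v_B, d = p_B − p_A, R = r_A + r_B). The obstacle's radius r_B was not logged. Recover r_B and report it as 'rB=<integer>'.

m = 4391
d = (11, 6);  v_rel = (7, -1),  |v_rel|² = 50
v_rel×d = (7)·(6) − (-1)·(11) = 53
since m = R²·50 − 53²:  R² = (2809 + 4391) / 50 = 144
R = √144 = 12  ⇒  r_B = 12 − 8 = 4

rB=4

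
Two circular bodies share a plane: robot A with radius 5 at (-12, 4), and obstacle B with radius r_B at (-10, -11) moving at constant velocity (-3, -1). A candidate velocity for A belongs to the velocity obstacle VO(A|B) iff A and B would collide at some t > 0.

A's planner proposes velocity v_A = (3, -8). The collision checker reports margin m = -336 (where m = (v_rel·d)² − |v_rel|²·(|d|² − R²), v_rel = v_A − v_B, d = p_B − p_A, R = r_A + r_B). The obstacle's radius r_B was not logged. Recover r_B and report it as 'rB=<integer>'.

m = -336
d = (2, -15);  v_rel = (6, -7),  |v_rel|² = 85
v_rel×d = (6)·(-15) − (-7)·(2) = -76
since m = R²·85 − (-76)²:  R² = (5776 + -336) / 85 = 64
R = √64 = 8  ⇒  r_B = 8 − 5 = 3

rB=3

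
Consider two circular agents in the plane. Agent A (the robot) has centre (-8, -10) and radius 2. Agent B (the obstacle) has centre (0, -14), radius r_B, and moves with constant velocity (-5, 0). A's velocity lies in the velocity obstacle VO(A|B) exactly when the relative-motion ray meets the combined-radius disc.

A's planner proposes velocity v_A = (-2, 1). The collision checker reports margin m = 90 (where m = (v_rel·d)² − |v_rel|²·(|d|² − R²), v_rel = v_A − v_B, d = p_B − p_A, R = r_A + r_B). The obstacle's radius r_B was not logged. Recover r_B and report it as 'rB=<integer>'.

m = 90
d = (8, -4);  v_rel = (3, 1),  |v_rel|² = 10
v_rel×d = (3)·(-4) − (1)·(8) = -20
since m = R²·10 − (-20)²:  R² = (400 + 90) / 10 = 49
R = √49 = 7  ⇒  r_B = 7 − 2 = 5

rB=5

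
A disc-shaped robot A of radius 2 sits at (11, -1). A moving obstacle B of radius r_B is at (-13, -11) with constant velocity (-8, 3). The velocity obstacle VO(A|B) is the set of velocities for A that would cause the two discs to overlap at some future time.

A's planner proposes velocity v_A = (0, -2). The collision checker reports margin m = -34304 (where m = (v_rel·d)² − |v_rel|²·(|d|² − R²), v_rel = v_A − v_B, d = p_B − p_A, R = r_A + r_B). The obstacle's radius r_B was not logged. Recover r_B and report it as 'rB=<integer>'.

m = -34304
d = (-24, -10);  v_rel = (8, -5),  |v_rel|² = 89
v_rel×d = (8)·(-10) − (-5)·(-24) = -200
since m = R²·89 − (-200)²:  R² = (40000 + -34304) / 89 = 64
R = √64 = 8  ⇒  r_B = 8 − 2 = 6

rB=6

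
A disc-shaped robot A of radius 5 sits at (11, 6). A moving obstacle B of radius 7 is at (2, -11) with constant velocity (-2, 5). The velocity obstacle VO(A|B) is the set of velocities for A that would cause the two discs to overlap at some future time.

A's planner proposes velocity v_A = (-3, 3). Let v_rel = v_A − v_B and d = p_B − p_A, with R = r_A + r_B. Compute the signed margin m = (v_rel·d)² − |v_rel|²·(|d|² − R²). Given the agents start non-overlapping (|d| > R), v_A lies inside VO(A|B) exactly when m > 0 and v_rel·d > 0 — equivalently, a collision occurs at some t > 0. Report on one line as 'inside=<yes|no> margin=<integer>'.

d = (-9, -17),  |d|² = 370;  R = 5+7 = 12,  c = 370−12² = 226
v_rel = (-1, -2),  |v_rel|² = 5;  v_rel·d = (-1)·(-9) + (-2)·(-17) = 43
5·t² − 86·t + 226 = 0  ⇒  m = 43² − 5·226 = 719
m = 719 > 0,  v_rel·d = 43 > 0  ⇒  inside

inside=yes margin=719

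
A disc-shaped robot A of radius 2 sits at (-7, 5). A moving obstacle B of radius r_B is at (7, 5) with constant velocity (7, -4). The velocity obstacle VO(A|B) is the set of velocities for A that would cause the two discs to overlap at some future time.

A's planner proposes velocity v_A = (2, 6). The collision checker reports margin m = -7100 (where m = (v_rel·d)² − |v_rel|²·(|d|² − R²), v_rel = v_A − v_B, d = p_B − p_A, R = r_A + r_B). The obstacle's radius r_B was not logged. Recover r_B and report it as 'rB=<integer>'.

m = -7100
d = (14, 0);  v_rel = (-5, 10),  |v_rel|² = 125
v_rel×d = (-5)·(0) − (10)·(14) = -140
since m = R²·125 − (-140)²:  R² = (19600 + -7100) / 125 = 100
R = √100 = 10  ⇒  r_B = 10 − 2 = 8

rB=8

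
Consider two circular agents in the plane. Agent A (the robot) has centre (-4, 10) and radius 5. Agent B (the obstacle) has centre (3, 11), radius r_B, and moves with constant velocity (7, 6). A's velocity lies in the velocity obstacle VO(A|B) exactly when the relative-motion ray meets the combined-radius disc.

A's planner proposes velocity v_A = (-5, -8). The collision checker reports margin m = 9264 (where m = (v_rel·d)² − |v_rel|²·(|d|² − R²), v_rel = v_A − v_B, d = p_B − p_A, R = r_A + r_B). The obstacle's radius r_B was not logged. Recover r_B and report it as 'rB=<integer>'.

m = 9264
d = (7, 1);  v_rel = (-12, -14),  |v_rel|² = 340
v_rel×d = (-12)·(1) − (-14)·(7) = 86
since m = R²·340 − 86²:  R² = (7396 + 9264) / 340 = 49
R = √49 = 7  ⇒  r_B = 7 − 5 = 2

rB=2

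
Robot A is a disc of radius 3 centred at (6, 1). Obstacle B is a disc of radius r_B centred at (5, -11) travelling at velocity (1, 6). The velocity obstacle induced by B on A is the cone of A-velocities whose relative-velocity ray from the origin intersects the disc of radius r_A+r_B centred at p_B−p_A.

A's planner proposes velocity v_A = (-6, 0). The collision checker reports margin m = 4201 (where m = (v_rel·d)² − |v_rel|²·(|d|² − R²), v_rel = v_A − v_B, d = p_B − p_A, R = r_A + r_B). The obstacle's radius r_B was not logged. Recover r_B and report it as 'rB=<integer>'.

m = 4201
d = (-1, -12);  v_rel = (-7, -6),  |v_rel|² = 85
v_rel×d = (-7)·(-12) − (-6)·(-1) = 78
since m = R²·85 − 78²:  R² = (6084 + 4201) / 85 = 121
R = √121 = 11  ⇒  r_B = 11 − 3 = 8

rB=8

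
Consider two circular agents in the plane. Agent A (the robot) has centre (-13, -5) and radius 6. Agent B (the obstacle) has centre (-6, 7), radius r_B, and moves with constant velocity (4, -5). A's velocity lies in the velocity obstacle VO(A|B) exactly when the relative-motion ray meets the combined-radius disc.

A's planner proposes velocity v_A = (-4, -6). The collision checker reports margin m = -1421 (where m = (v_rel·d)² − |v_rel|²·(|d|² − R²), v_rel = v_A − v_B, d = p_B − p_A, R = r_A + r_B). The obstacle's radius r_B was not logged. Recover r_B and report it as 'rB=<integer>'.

m = -1421
d = (7, 12);  v_rel = (-8, -1),  |v_rel|² = 65
v_rel×d = (-8)·(12) − (-1)·(7) = -89
since m = R²·65 − (-89)²:  R² = (7921 + -1421) / 65 = 100
R = √100 = 10  ⇒  r_B = 10 − 6 = 4

rB=4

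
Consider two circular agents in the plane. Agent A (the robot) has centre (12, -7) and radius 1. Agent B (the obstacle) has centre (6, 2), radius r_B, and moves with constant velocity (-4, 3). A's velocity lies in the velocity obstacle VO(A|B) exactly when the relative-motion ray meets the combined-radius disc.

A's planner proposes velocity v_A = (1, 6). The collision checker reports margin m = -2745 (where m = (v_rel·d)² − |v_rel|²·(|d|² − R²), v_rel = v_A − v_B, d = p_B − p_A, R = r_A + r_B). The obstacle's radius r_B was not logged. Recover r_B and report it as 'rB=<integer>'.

m = -2745
d = (-6, 9);  v_rel = (5, 3),  |v_rel|² = 34
v_rel×d = (5)·(9) − (3)·(-6) = 63
since m = R²·34 − 63²:  R² = (3969 + -2745) / 34 = 36
R = √36 = 6  ⇒  r_B = 6 − 1 = 5

rB=5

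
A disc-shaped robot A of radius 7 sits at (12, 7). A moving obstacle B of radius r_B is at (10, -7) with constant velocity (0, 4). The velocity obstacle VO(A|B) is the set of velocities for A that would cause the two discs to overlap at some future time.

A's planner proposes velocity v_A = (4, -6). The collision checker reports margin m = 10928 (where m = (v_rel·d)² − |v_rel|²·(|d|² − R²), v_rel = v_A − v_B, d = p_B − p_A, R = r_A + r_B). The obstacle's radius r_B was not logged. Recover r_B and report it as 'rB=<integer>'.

m = 10928
d = (-2, -14);  v_rel = (4, -10),  |v_rel|² = 116
v_rel×d = (4)·(-14) − (-10)·(-2) = -76
since m = R²·116 − (-76)²:  R² = (5776 + 10928) / 116 = 144
R = √144 = 12  ⇒  r_B = 12 − 7 = 5

rB=5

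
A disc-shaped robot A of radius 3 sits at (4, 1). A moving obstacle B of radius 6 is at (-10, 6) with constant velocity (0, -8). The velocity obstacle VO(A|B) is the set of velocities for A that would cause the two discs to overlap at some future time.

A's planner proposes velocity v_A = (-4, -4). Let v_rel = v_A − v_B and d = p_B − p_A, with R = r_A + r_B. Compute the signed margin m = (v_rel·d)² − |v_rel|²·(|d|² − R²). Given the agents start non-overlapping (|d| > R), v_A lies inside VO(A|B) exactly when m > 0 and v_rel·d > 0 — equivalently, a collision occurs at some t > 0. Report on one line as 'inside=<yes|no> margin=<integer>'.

d = (-14, 5),  |d|² = 221;  R = 3+6 = 9,  c = 221−9² = 140
v_rel = (-4, 4),  |v_rel|² = 32;  v_rel·d = (-4)·(-14) + (4)·(5) = 76
32·t² − 152·t + 140 = 0  ⇒  m = 76² − 32·140 = 1296
m = 1296 > 0,  v_rel·d = 76 > 0  ⇒  inside

inside=yes margin=1296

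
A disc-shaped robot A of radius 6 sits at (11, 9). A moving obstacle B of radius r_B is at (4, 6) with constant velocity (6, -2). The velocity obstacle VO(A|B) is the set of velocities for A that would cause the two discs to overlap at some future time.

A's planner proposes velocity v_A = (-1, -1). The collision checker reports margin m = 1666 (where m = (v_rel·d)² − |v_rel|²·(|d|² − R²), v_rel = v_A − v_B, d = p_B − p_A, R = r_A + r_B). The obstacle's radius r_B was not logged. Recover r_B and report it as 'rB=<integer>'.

m = 1666
d = (-7, -3);  v_rel = (-7, 1),  |v_rel|² = 50
v_rel×d = (-7)·(-3) − (1)·(-7) = 28
since m = R²·50 − 28²:  R² = (784 + 1666) / 50 = 49
R = √49 = 7  ⇒  r_B = 7 − 6 = 1

rB=1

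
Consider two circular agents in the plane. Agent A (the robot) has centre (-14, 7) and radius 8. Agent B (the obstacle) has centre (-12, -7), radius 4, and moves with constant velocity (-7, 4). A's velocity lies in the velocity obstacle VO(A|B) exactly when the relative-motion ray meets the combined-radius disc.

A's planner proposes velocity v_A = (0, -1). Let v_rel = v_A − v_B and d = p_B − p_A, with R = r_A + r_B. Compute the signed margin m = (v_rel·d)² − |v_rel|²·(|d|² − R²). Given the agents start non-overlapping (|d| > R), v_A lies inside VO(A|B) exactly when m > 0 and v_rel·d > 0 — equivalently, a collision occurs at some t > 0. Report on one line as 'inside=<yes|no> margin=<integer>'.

d = (2, -14),  |d|² = 200;  R = 8+4 = 12,  c = 200−12² = 56
v_rel = (7, -5),  |v_rel|² = 74;  v_rel·d = (7)·(2) + (-5)·(-14) = 84
74·t² − 168·t + 56 = 0  ⇒  m = 84² − 74·56 = 2912
m = 2912 > 0,  v_rel·d = 84 > 0  ⇒  inside

inside=yes margin=2912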